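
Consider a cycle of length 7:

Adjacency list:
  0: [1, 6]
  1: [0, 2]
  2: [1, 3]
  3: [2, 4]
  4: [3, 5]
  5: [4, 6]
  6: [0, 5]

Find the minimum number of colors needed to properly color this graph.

This is an odd cycle (C_7). Odd cycles are not bipartite (any 2-coloring forces two adjacent vertices to match), and 3 colors suffice.
Chromatic number = 3.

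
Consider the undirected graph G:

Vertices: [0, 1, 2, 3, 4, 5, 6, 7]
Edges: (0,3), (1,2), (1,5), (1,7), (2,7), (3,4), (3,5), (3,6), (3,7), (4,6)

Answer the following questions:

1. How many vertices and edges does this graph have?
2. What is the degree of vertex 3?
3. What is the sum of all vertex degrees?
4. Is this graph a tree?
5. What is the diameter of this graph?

Count: 8 vertices, 10 edges.
Vertex 3 has neighbors [0, 4, 5, 6, 7], degree = 5.
Handshaking lemma: 2 * 10 = 20.
A tree on 8 vertices has 7 edges. This graph has 10 edges (3 extra). Not a tree.
Diameter (longest shortest path) = 3.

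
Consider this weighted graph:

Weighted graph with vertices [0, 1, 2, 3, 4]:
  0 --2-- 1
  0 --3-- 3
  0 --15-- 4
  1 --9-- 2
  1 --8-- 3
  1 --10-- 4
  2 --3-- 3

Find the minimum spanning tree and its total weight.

Applying Kruskal's algorithm (sort edges by weight, add if no cycle):
  Add (0,1) w=2
  Add (0,3) w=3
  Add (2,3) w=3
  Skip (1,3) w=8 (creates cycle)
  Skip (1,2) w=9 (creates cycle)
  Add (1,4) w=10
  Skip (0,4) w=15 (creates cycle)
MST weight = 18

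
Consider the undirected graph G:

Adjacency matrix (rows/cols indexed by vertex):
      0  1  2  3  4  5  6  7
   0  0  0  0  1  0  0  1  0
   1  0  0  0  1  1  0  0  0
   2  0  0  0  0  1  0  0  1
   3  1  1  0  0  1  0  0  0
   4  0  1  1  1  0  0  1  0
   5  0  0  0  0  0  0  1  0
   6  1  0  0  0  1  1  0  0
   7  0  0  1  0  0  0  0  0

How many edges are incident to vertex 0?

Vertex 0 has neighbors [3, 6], so deg(0) = 2.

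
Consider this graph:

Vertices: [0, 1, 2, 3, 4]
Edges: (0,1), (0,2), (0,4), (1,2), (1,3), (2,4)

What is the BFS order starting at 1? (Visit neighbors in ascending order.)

BFS from vertex 1 (neighbors processed in ascending order):
Visit order: 1, 0, 2, 3, 4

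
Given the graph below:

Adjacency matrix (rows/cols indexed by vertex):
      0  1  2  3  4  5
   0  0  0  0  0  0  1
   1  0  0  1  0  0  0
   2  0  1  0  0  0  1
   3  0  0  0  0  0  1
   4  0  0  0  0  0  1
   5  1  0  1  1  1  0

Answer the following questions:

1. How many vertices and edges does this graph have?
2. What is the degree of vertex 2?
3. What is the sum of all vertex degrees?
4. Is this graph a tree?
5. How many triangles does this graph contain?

Count: 6 vertices, 5 edges.
Vertex 2 has neighbors [1, 5], degree = 2.
Handshaking lemma: 2 * 5 = 10.
A graph is a tree iff it is connected and has exactly n-1 edges. This graph is connected (all 6 vertices in one component) and has 6-1 = 5 edges. It is a tree.
Number of triangles = 0.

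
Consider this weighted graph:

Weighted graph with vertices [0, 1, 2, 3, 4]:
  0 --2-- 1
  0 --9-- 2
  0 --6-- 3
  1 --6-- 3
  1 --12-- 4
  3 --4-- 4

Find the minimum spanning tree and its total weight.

Applying Kruskal's algorithm (sort edges by weight, add if no cycle):
  Add (0,1) w=2
  Add (3,4) w=4
  Add (0,3) w=6
  Skip (1,3) w=6 (creates cycle)
  Add (0,2) w=9
  Skip (1,4) w=12 (creates cycle)
MST weight = 21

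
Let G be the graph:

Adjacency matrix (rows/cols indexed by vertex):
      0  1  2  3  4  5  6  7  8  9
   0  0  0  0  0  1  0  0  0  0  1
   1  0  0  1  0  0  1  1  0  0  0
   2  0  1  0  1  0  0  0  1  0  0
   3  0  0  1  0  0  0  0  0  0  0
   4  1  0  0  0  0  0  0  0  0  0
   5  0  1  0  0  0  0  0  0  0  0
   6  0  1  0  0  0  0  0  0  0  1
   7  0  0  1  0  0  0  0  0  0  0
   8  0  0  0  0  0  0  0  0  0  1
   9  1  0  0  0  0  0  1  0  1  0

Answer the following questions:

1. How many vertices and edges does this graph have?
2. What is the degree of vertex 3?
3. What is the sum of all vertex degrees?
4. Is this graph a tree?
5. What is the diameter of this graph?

Count: 10 vertices, 9 edges.
Vertex 3 has neighbors [2], degree = 1.
Handshaking lemma: 2 * 9 = 18.
A graph is a tree iff it is connected and has exactly n-1 edges. This graph is connected (all 10 vertices in one component) and has 10-1 = 9 edges. It is a tree.
Diameter (longest shortest path) = 6.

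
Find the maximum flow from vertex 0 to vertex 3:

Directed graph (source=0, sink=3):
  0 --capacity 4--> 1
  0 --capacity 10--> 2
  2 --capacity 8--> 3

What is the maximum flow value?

Computing max flow:
  Flow on (0->2): 8/10
  Flow on (2->3): 8/8
Maximum flow = 8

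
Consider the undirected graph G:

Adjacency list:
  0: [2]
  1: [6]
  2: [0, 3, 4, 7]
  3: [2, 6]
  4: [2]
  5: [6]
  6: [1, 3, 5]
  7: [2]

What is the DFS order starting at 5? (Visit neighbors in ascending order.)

DFS from vertex 5 (neighbors processed in ascending order):
Visit order: 5, 6, 1, 3, 2, 0, 4, 7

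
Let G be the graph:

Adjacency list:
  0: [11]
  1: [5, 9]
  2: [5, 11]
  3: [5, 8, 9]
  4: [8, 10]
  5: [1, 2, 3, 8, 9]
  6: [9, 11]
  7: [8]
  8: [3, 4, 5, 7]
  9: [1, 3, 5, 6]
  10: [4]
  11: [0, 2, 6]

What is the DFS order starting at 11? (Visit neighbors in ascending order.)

DFS from vertex 11 (neighbors processed in ascending order):
Visit order: 11, 0, 2, 5, 1, 9, 3, 8, 4, 10, 7, 6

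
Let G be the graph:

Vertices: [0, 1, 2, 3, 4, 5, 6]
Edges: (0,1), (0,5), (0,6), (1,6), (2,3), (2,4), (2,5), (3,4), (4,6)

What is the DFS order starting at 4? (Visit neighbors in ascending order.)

DFS from vertex 4 (neighbors processed in ascending order):
Visit order: 4, 2, 3, 5, 0, 1, 6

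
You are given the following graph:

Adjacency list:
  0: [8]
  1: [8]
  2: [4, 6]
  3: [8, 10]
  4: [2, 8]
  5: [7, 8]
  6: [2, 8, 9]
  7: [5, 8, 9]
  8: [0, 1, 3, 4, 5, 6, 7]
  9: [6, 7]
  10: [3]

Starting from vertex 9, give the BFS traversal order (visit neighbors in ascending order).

BFS from vertex 9 (neighbors processed in ascending order):
Visit order: 9, 6, 7, 2, 8, 5, 4, 0, 1, 3, 10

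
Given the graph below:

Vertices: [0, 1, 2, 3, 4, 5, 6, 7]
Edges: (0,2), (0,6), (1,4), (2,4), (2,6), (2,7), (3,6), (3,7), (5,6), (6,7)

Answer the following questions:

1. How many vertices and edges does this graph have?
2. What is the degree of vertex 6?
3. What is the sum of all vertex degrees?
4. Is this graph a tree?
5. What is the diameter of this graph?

Count: 8 vertices, 10 edges.
Vertex 6 has neighbors [0, 2, 3, 5, 7], degree = 5.
Handshaking lemma: 2 * 10 = 20.
A tree on 8 vertices has 7 edges. This graph has 10 edges (3 extra). Not a tree.
Diameter (longest shortest path) = 4.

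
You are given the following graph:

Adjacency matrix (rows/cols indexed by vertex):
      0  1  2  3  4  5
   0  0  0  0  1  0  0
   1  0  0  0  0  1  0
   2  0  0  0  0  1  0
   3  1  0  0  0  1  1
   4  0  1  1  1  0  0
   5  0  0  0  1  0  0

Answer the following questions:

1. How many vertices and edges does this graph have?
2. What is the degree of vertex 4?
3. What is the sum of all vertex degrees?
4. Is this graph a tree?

Count: 6 vertices, 5 edges.
Vertex 4 has neighbors [1, 2, 3], degree = 3.
Handshaking lemma: 2 * 5 = 10.
A graph is a tree iff it is connected and has exactly n-1 edges. This graph is connected (all 6 vertices in one component) and has 6-1 = 5 edges. It is a tree.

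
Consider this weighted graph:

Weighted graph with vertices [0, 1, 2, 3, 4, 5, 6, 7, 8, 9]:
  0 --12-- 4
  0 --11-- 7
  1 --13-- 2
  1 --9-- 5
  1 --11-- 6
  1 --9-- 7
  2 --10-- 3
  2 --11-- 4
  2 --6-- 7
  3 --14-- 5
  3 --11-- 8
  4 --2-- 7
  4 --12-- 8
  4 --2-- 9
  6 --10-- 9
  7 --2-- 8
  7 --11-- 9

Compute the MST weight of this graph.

Applying Kruskal's algorithm (sort edges by weight, add if no cycle):
  Add (4,7) w=2
  Add (4,9) w=2
  Add (7,8) w=2
  Add (2,7) w=6
  Add (1,7) w=9
  Add (1,5) w=9
  Add (2,3) w=10
  Add (6,9) w=10
  Add (0,7) w=11
  Skip (1,6) w=11 (creates cycle)
  Skip (2,4) w=11 (creates cycle)
  Skip (3,8) w=11 (creates cycle)
  Skip (7,9) w=11 (creates cycle)
  Skip (0,4) w=12 (creates cycle)
  Skip (4,8) w=12 (creates cycle)
  Skip (1,2) w=13 (creates cycle)
  Skip (3,5) w=14 (creates cycle)
MST weight = 61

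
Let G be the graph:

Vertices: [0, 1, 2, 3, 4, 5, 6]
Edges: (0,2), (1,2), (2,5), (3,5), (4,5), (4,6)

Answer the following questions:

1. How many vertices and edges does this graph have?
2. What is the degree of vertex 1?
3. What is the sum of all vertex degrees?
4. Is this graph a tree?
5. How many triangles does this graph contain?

Count: 7 vertices, 6 edges.
Vertex 1 has neighbors [2], degree = 1.
Handshaking lemma: 2 * 6 = 12.
A graph is a tree iff it is connected and has exactly n-1 edges. This graph is connected (all 7 vertices in one component) and has 7-1 = 6 edges. It is a tree.
Number of triangles = 0.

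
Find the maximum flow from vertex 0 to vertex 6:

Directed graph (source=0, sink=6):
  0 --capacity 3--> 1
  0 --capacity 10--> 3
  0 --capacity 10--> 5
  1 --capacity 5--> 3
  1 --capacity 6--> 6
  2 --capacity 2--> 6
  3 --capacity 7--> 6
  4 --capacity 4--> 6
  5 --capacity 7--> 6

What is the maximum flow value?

Computing max flow:
  Flow on (0->1): 3/3
  Flow on (0->3): 7/10
  Flow on (0->5): 7/10
  Flow on (1->6): 3/6
  Flow on (3->6): 7/7
  Flow on (5->6): 7/7
Maximum flow = 17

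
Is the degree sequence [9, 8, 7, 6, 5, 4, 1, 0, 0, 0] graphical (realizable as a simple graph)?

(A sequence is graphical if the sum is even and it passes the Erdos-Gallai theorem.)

Sum of degrees = 40. Sum is even but fails Erdos-Gallai. The sequence is NOT graphical.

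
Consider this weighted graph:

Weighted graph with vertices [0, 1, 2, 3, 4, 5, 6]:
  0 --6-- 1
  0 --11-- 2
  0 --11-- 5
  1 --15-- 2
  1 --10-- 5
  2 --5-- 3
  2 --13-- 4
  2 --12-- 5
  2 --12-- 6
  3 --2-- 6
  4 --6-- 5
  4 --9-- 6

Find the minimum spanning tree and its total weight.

Applying Kruskal's algorithm (sort edges by weight, add if no cycle):
  Add (3,6) w=2
  Add (2,3) w=5
  Add (0,1) w=6
  Add (4,5) w=6
  Add (4,6) w=9
  Add (1,5) w=10
  Skip (0,2) w=11 (creates cycle)
  Skip (0,5) w=11 (creates cycle)
  Skip (2,6) w=12 (creates cycle)
  Skip (2,5) w=12 (creates cycle)
  Skip (2,4) w=13 (creates cycle)
  Skip (1,2) w=15 (creates cycle)
MST weight = 38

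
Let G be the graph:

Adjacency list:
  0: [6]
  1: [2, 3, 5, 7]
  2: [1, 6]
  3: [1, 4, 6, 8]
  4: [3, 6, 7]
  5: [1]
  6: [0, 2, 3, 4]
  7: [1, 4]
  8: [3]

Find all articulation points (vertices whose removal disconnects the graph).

An articulation point is a vertex whose removal disconnects the graph.
Articulation points: [1, 3, 6]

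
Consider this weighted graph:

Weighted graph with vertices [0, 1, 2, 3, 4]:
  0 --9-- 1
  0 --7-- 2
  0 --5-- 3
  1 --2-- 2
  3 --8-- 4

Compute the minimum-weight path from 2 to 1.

Using Dijkstra's algorithm from vertex 2:
Shortest path: 2 -> 1
Total weight: 2 = 2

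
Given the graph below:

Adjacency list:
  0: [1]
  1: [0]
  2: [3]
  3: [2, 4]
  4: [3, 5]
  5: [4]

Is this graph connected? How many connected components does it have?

Checking connectivity: the graph has 2 connected component(s).
Components: [[0, 1], [2, 3, 4, 5]]. The graph is NOT connected.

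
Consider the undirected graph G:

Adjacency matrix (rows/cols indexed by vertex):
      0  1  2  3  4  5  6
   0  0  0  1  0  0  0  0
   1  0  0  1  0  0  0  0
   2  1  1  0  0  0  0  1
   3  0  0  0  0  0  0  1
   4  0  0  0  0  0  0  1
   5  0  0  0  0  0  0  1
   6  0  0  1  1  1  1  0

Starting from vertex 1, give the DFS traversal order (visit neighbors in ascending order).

DFS from vertex 1 (neighbors processed in ascending order):
Visit order: 1, 2, 0, 6, 3, 4, 5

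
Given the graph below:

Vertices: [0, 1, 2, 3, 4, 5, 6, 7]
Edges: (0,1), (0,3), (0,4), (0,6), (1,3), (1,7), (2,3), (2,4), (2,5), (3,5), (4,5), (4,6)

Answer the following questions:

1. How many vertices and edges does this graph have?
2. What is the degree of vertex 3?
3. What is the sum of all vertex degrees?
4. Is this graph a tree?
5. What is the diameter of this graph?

Count: 8 vertices, 12 edges.
Vertex 3 has neighbors [0, 1, 2, 5], degree = 4.
Handshaking lemma: 2 * 12 = 24.
A tree on 8 vertices has 7 edges. This graph has 12 edges (5 extra). Not a tree.
Diameter (longest shortest path) = 3.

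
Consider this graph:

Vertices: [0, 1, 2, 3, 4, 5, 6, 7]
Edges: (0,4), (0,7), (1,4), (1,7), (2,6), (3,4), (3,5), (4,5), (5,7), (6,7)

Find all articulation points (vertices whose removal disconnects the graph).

An articulation point is a vertex whose removal disconnects the graph.
Articulation points: [6, 7]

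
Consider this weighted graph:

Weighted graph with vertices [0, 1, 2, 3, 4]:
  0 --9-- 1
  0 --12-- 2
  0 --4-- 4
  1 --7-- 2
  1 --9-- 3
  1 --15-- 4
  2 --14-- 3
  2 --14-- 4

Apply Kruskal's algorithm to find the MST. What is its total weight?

Applying Kruskal's algorithm (sort edges by weight, add if no cycle):
  Add (0,4) w=4
  Add (1,2) w=7
  Add (0,1) w=9
  Add (1,3) w=9
  Skip (0,2) w=12 (creates cycle)
  Skip (2,4) w=14 (creates cycle)
  Skip (2,3) w=14 (creates cycle)
  Skip (1,4) w=15 (creates cycle)
MST weight = 29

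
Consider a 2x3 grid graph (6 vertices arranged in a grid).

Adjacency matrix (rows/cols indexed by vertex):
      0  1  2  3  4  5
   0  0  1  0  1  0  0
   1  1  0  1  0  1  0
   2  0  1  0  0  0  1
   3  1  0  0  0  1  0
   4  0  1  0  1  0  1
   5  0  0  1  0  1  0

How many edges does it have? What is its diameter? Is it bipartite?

A 2x3 grid has 3 vertical edges and 4 horizontal edges.
Total edges = 3 + 4 = 7.
Diameter = (2-1) + (3-1) = 3 (corner to opposite corner).
Grid graphs are bipartite (checkerboard coloring).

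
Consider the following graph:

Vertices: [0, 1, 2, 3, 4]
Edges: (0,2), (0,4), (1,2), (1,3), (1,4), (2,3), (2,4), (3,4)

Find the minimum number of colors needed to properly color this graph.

The graph has a maximum clique of size 4 (lower bound on chromatic number).
A valid 4-coloring: {0: 2, 1: 2, 2: 0, 3: 3, 4: 1}.
Chromatic number = 4.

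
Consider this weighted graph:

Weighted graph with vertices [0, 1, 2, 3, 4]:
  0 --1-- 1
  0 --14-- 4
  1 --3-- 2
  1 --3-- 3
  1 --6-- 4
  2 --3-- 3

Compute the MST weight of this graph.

Applying Kruskal's algorithm (sort edges by weight, add if no cycle):
  Add (0,1) w=1
  Add (1,3) w=3
  Add (1,2) w=3
  Skip (2,3) w=3 (creates cycle)
  Add (1,4) w=6
  Skip (0,4) w=14 (creates cycle)
MST weight = 13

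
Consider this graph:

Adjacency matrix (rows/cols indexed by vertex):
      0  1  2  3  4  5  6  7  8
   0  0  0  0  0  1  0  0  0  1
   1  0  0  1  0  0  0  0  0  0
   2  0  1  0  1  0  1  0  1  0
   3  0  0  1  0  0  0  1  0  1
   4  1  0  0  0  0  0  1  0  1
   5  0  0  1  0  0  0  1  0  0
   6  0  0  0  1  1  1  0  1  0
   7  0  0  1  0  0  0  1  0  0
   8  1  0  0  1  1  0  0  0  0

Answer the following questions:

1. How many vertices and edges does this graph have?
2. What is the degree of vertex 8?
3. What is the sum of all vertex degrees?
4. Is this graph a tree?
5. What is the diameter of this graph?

Count: 9 vertices, 12 edges.
Vertex 8 has neighbors [0, 3, 4], degree = 3.
Handshaking lemma: 2 * 12 = 24.
A tree on 9 vertices has 8 edges. This graph has 12 edges (4 extra). Not a tree.
Diameter (longest shortest path) = 4.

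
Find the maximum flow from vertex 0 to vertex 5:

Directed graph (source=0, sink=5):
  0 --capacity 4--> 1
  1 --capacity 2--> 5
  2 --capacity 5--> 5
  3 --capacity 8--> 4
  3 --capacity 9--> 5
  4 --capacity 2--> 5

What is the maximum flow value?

Computing max flow:
  Flow on (0->1): 2/4
  Flow on (1->5): 2/2
Maximum flow = 2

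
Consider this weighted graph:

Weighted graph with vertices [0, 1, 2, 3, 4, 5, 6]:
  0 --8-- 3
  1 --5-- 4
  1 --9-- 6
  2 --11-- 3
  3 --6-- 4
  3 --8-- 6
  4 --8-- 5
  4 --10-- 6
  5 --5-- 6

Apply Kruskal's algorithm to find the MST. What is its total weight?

Applying Kruskal's algorithm (sort edges by weight, add if no cycle):
  Add (1,4) w=5
  Add (5,6) w=5
  Add (3,4) w=6
  Add (0,3) w=8
  Add (3,6) w=8
  Skip (4,5) w=8 (creates cycle)
  Skip (1,6) w=9 (creates cycle)
  Skip (4,6) w=10 (creates cycle)
  Add (2,3) w=11
MST weight = 43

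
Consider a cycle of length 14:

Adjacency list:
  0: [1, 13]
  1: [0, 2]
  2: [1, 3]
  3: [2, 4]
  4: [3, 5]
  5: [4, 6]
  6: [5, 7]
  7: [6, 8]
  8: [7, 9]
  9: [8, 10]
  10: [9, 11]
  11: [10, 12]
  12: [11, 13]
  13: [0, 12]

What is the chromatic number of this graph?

This is an even cycle (C_14). Even cycles are bipartite.
Chromatic number = 2.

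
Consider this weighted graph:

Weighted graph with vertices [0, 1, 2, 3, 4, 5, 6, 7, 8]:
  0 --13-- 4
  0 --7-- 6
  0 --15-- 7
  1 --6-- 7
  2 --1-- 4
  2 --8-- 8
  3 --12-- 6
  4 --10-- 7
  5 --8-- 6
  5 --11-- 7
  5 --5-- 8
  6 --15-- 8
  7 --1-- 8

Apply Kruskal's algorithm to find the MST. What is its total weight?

Applying Kruskal's algorithm (sort edges by weight, add if no cycle):
  Add (2,4) w=1
  Add (7,8) w=1
  Add (5,8) w=5
  Add (1,7) w=6
  Add (0,6) w=7
  Add (2,8) w=8
  Add (5,6) w=8
  Skip (4,7) w=10 (creates cycle)
  Skip (5,7) w=11 (creates cycle)
  Add (3,6) w=12
  Skip (0,4) w=13 (creates cycle)
  Skip (0,7) w=15 (creates cycle)
  Skip (6,8) w=15 (creates cycle)
MST weight = 48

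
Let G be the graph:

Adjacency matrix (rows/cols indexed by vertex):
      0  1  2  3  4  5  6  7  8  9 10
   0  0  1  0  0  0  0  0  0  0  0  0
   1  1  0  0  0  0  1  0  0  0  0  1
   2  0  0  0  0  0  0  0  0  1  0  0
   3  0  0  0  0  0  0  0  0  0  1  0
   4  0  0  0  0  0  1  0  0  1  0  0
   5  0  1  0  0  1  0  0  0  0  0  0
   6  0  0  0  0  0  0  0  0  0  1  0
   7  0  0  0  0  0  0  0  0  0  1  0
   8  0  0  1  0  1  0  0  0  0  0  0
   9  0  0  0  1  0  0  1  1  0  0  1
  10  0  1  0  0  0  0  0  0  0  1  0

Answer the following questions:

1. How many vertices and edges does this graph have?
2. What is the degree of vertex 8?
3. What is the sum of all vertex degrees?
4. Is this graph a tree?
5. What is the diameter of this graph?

Count: 11 vertices, 10 edges.
Vertex 8 has neighbors [2, 4], degree = 2.
Handshaking lemma: 2 * 10 = 20.
A graph is a tree iff it is connected and has exactly n-1 edges. This graph is connected (all 11 vertices in one component) and has 11-1 = 10 edges. It is a tree.
Diameter (longest shortest path) = 7.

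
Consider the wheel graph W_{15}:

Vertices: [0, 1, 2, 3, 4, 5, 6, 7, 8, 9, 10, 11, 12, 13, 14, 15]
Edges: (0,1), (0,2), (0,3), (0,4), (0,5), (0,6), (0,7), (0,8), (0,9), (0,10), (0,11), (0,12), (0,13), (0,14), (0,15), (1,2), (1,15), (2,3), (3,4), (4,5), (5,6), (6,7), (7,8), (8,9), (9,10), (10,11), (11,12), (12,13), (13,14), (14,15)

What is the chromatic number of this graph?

W_{15} = C_{15} plus a hub adjacent to every cycle vertex.
The outer cycle needs 3 colors (odd cycle); the hub is adjacent to all of them so needs a fresh color.
Chromatic number = 3 + 1 = 4.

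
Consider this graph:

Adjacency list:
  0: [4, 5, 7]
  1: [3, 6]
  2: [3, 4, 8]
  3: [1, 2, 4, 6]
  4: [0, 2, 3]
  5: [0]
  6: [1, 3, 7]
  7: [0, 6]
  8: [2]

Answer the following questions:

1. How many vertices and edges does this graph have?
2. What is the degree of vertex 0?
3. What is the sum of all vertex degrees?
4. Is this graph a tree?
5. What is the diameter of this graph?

Count: 9 vertices, 11 edges.
Vertex 0 has neighbors [4, 5, 7], degree = 3.
Handshaking lemma: 2 * 11 = 22.
A tree on 9 vertices has 8 edges. This graph has 11 edges (3 extra). Not a tree.
Diameter (longest shortest path) = 4.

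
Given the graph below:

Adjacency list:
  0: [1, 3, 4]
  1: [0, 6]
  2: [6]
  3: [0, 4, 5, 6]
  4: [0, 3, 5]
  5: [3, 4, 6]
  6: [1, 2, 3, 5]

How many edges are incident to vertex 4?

Vertex 4 has neighbors [0, 3, 5], so deg(4) = 3.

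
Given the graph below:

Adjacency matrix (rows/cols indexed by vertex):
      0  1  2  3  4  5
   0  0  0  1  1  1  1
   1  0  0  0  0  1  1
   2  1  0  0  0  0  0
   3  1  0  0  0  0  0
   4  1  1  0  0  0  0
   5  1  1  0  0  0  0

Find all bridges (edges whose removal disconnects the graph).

A bridge is an edge whose removal increases the number of connected components.
Bridges found: (0,2), (0,3)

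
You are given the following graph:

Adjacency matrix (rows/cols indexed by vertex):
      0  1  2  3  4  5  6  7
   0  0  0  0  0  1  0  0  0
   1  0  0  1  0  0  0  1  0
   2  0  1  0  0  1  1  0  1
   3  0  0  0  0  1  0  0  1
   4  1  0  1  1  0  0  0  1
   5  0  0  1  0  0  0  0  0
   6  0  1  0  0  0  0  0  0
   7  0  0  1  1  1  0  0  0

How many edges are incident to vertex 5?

Vertex 5 has neighbors [2], so deg(5) = 1.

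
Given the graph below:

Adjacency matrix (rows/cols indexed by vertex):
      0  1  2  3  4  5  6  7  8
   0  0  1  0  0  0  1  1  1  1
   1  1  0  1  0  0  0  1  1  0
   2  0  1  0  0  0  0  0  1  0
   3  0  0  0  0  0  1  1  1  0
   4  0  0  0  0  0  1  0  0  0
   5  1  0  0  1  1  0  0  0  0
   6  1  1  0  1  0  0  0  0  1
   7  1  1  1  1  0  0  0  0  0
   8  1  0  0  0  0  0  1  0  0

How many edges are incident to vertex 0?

Vertex 0 has neighbors [1, 5, 6, 7, 8], so deg(0) = 5.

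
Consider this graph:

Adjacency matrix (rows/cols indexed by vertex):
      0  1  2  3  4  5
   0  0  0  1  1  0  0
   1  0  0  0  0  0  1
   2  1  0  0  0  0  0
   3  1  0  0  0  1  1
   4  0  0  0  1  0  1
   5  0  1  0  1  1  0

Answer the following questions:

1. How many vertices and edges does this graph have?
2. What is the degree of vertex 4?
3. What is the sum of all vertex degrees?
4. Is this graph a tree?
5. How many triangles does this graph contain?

Count: 6 vertices, 6 edges.
Vertex 4 has neighbors [3, 5], degree = 2.
Handshaking lemma: 2 * 6 = 12.
A tree on 6 vertices has 5 edges. This graph has 6 edges (1 extra). Not a tree.
Number of triangles = 1.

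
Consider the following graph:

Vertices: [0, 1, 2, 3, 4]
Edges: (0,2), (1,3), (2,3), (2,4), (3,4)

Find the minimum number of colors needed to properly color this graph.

The graph has a maximum clique of size 3 (lower bound on chromatic number).
A valid 3-coloring: {0: 1, 1: 0, 2: 0, 3: 1, 4: 2}.
Chromatic number = 3.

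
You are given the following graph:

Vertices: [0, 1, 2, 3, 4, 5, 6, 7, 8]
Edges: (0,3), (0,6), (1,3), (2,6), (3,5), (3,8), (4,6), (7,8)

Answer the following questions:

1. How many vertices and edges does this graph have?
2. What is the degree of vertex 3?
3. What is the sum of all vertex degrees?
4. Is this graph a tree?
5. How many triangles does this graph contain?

Count: 9 vertices, 8 edges.
Vertex 3 has neighbors [0, 1, 5, 8], degree = 4.
Handshaking lemma: 2 * 8 = 16.
A graph is a tree iff it is connected and has exactly n-1 edges. This graph is connected (all 9 vertices in one component) and has 9-1 = 8 edges. It is a tree.
Number of triangles = 0.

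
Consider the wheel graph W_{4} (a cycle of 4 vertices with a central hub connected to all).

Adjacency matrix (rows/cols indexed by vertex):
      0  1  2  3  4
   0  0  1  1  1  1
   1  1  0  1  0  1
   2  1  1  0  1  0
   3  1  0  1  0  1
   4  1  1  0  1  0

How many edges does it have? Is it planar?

Wheel graph W_{4}: 4 cycle edges + 4 spoke edges = 8 edges.
Total vertices: 5.
The graph is planar.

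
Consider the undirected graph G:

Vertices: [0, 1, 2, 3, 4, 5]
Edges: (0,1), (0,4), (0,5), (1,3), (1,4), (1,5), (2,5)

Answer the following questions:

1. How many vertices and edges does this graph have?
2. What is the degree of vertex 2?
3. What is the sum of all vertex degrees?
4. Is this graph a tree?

Count: 6 vertices, 7 edges.
Vertex 2 has neighbors [5], degree = 1.
Handshaking lemma: 2 * 7 = 14.
A tree on 6 vertices has 5 edges. This graph has 7 edges (2 extra). Not a tree.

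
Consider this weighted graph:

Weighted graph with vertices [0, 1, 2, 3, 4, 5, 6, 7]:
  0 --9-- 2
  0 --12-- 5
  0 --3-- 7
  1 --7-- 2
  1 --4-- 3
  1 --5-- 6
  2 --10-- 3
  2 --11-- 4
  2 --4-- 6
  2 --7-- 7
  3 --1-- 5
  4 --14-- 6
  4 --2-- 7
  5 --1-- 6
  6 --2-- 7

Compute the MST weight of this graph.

Applying Kruskal's algorithm (sort edges by weight, add if no cycle):
  Add (3,5) w=1
  Add (5,6) w=1
  Add (4,7) w=2
  Add (6,7) w=2
  Add (0,7) w=3
  Add (1,3) w=4
  Add (2,6) w=4
  Skip (1,6) w=5 (creates cycle)
  Skip (1,2) w=7 (creates cycle)
  Skip (2,7) w=7 (creates cycle)
  Skip (0,2) w=9 (creates cycle)
  Skip (2,3) w=10 (creates cycle)
  Skip (2,4) w=11 (creates cycle)
  Skip (0,5) w=12 (creates cycle)
  Skip (4,6) w=14 (creates cycle)
MST weight = 17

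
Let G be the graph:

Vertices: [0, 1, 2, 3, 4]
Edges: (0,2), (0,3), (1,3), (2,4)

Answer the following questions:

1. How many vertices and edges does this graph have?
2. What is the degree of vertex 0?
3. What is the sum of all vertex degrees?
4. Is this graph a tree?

Count: 5 vertices, 4 edges.
Vertex 0 has neighbors [2, 3], degree = 2.
Handshaking lemma: 2 * 4 = 8.
A graph is a tree iff it is connected and has exactly n-1 edges. This graph is connected (all 5 vertices in one component) and has 5-1 = 4 edges. It is a tree.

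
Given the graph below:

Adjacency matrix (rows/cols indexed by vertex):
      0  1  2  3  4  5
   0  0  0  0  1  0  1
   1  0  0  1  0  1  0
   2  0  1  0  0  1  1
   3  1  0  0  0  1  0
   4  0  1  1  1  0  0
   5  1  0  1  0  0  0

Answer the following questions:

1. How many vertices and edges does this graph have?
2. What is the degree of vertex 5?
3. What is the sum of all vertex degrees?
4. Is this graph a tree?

Count: 6 vertices, 7 edges.
Vertex 5 has neighbors [0, 2], degree = 2.
Handshaking lemma: 2 * 7 = 14.
A tree on 6 vertices has 5 edges. This graph has 7 edges (2 extra). Not a tree.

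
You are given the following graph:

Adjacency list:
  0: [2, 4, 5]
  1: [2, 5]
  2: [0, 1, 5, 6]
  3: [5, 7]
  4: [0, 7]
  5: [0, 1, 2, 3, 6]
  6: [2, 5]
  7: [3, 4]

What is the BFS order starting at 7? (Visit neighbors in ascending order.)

BFS from vertex 7 (neighbors processed in ascending order):
Visit order: 7, 3, 4, 5, 0, 1, 2, 6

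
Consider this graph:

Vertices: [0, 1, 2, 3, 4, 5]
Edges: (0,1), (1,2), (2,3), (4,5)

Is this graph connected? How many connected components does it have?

Checking connectivity: the graph has 2 connected component(s).
Components: [[0, 1, 2, 3], [4, 5]]. The graph is NOT connected.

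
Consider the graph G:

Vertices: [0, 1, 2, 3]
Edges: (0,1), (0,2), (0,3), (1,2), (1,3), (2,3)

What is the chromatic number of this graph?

The graph has a maximum clique of size 4 (lower bound on chromatic number).
A valid 4-coloring: {0: 0, 1: 1, 2: 2, 3: 3}.
Chromatic number = 4.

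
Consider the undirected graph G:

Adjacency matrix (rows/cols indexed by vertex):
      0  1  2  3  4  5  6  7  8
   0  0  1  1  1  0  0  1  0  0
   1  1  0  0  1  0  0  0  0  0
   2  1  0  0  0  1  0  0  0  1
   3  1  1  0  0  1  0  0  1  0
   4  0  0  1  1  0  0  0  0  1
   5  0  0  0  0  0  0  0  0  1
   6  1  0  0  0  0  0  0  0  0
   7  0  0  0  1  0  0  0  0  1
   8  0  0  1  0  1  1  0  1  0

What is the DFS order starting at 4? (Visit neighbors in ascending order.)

DFS from vertex 4 (neighbors processed in ascending order):
Visit order: 4, 2, 0, 1, 3, 7, 8, 5, 6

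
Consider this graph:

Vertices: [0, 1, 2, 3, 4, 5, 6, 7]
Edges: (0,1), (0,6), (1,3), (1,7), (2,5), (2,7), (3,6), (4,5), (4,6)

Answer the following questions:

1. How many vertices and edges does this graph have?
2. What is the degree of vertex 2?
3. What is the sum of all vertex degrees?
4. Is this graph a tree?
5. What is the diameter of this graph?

Count: 8 vertices, 9 edges.
Vertex 2 has neighbors [5, 7], degree = 2.
Handshaking lemma: 2 * 9 = 18.
A tree on 8 vertices has 7 edges. This graph has 9 edges (2 extra). Not a tree.
Diameter (longest shortest path) = 3.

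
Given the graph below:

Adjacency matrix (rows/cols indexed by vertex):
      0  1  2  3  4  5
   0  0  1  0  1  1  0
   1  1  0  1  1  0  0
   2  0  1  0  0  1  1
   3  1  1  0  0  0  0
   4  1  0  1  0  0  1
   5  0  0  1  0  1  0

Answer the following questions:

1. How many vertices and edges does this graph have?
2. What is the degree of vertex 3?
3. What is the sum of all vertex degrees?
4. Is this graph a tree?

Count: 6 vertices, 8 edges.
Vertex 3 has neighbors [0, 1], degree = 2.
Handshaking lemma: 2 * 8 = 16.
A tree on 6 vertices has 5 edges. This graph has 8 edges (3 extra). Not a tree.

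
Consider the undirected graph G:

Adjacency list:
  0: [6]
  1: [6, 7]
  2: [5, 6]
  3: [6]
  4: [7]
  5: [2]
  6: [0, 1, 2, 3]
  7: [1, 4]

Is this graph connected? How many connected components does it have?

Checking connectivity: the graph has 1 connected component(s).
All vertices are reachable from each other. The graph IS connected.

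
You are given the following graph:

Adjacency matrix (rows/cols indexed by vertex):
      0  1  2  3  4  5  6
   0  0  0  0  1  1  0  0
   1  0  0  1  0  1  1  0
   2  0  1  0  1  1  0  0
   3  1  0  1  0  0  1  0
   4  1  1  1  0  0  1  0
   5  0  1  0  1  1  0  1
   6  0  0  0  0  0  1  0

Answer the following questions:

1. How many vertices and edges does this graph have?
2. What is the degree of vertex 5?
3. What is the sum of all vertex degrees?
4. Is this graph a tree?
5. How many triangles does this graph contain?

Count: 7 vertices, 10 edges.
Vertex 5 has neighbors [1, 3, 4, 6], degree = 4.
Handshaking lemma: 2 * 10 = 20.
A tree on 7 vertices has 6 edges. This graph has 10 edges (4 extra). Not a tree.
Number of triangles = 2.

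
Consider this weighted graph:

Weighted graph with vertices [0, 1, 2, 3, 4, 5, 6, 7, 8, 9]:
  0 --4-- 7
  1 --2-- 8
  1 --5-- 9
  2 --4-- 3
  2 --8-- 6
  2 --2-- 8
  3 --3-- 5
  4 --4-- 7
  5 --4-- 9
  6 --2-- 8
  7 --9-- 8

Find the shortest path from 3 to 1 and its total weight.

Using Dijkstra's algorithm from vertex 3:
Shortest path: 3 -> 2 -> 8 -> 1
Total weight: 4 + 2 + 2 = 8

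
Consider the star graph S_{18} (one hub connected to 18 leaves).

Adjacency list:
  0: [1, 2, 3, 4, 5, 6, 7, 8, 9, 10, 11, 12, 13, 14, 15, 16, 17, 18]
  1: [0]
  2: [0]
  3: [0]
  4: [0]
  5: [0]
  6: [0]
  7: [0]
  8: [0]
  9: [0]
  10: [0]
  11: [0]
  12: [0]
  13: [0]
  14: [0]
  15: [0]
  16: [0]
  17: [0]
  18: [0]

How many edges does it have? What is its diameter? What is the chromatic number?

Star graph S_{18}: the hub connects to all 18 leaves.
Edges = 18.
Diameter = 2 (any leaf to hub is 1, leaf to leaf through hub is 2).
Star graphs are bipartite (hub vs leaves), so chromatic number = 2.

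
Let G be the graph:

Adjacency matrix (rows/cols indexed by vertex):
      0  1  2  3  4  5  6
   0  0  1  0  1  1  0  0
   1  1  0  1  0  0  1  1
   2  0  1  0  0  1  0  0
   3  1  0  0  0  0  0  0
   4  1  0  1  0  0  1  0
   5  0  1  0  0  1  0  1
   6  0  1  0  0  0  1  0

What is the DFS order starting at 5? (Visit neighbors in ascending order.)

DFS from vertex 5 (neighbors processed in ascending order):
Visit order: 5, 1, 0, 3, 4, 2, 6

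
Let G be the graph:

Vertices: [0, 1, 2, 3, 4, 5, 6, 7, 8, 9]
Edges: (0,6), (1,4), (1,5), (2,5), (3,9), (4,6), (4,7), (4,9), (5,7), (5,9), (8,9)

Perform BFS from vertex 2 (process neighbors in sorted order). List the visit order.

BFS from vertex 2 (neighbors processed in ascending order):
Visit order: 2, 5, 1, 7, 9, 4, 3, 8, 6, 0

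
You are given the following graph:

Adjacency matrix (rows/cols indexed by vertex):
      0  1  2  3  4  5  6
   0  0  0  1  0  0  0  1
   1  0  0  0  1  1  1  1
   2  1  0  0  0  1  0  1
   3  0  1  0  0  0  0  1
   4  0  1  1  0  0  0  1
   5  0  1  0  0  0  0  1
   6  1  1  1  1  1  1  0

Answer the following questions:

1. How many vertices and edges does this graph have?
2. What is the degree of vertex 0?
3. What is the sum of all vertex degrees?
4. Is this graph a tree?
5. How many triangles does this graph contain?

Count: 7 vertices, 11 edges.
Vertex 0 has neighbors [2, 6], degree = 2.
Handshaking lemma: 2 * 11 = 22.
A tree on 7 vertices has 6 edges. This graph has 11 edges (5 extra). Not a tree.
Number of triangles = 5.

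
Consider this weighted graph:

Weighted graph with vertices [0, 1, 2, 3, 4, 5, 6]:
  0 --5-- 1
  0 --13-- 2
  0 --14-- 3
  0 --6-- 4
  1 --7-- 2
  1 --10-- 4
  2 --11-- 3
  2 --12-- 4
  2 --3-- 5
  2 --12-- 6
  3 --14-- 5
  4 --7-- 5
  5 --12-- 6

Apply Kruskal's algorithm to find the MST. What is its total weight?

Applying Kruskal's algorithm (sort edges by weight, add if no cycle):
  Add (2,5) w=3
  Add (0,1) w=5
  Add (0,4) w=6
  Add (1,2) w=7
  Skip (4,5) w=7 (creates cycle)
  Skip (1,4) w=10 (creates cycle)
  Add (2,3) w=11
  Add (2,6) w=12
  Skip (2,4) w=12 (creates cycle)
  Skip (5,6) w=12 (creates cycle)
  Skip (0,2) w=13 (creates cycle)
  Skip (0,3) w=14 (creates cycle)
  Skip (3,5) w=14 (creates cycle)
MST weight = 44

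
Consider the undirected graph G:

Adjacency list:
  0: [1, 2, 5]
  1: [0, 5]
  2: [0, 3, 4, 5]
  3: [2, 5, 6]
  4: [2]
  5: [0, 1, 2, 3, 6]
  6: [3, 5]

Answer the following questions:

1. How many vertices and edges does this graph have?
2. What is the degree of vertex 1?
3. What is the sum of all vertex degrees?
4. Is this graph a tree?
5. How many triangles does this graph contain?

Count: 7 vertices, 10 edges.
Vertex 1 has neighbors [0, 5], degree = 2.
Handshaking lemma: 2 * 10 = 20.
A tree on 7 vertices has 6 edges. This graph has 10 edges (4 extra). Not a tree.
Number of triangles = 4.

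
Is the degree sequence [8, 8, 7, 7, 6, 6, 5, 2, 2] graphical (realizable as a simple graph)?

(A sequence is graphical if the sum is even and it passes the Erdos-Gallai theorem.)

Sum of degrees = 51. Sum is odd, so the sequence is NOT graphical.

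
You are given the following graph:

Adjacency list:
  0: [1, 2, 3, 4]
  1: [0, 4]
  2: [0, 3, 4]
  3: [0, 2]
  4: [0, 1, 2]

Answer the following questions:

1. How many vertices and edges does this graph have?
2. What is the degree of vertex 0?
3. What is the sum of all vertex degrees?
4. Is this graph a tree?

Count: 5 vertices, 7 edges.
Vertex 0 has neighbors [1, 2, 3, 4], degree = 4.
Handshaking lemma: 2 * 7 = 14.
A tree on 5 vertices has 4 edges. This graph has 7 edges (3 extra). Not a tree.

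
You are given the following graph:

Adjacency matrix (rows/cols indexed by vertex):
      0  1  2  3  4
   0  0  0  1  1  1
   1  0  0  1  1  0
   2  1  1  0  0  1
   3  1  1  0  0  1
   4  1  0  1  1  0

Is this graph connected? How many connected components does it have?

Checking connectivity: the graph has 1 connected component(s).
All vertices are reachable from each other. The graph IS connected.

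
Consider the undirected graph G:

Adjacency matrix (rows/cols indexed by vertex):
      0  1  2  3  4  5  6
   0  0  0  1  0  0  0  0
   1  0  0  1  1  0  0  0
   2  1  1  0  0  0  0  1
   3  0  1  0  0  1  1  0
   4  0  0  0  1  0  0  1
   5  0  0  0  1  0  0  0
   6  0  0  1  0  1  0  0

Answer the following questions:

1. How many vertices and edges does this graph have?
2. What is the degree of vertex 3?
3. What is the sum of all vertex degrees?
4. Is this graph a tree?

Count: 7 vertices, 7 edges.
Vertex 3 has neighbors [1, 4, 5], degree = 3.
Handshaking lemma: 2 * 7 = 14.
A tree on 7 vertices has 6 edges. This graph has 7 edges (1 extra). Not a tree.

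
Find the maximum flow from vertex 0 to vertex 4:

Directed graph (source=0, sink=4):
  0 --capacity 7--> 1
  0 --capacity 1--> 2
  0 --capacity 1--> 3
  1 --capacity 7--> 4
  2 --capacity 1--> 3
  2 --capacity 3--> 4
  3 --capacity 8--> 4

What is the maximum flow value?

Computing max flow:
  Flow on (0->1): 7/7
  Flow on (0->2): 1/1
  Flow on (0->3): 1/1
  Flow on (1->4): 7/7
  Flow on (2->4): 1/3
  Flow on (3->4): 1/8
Maximum flow = 9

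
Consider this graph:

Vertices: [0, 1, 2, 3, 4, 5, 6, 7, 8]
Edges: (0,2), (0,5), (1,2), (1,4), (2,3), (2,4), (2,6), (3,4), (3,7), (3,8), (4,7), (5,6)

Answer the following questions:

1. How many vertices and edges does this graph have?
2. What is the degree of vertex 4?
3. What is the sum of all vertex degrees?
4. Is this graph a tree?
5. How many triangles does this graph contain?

Count: 9 vertices, 12 edges.
Vertex 4 has neighbors [1, 2, 3, 7], degree = 4.
Handshaking lemma: 2 * 12 = 24.
A tree on 9 vertices has 8 edges. This graph has 12 edges (4 extra). Not a tree.
Number of triangles = 3.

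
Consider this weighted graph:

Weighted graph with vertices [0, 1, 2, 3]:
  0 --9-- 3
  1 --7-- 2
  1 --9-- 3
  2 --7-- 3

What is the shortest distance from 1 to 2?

Using Dijkstra's algorithm from vertex 1:
Shortest path: 1 -> 2
Total weight: 7 = 7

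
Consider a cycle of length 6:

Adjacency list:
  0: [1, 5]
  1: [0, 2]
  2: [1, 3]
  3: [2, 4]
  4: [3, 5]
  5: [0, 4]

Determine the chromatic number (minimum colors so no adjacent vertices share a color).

This is an even cycle (C_6). Even cycles are bipartite.
Chromatic number = 2.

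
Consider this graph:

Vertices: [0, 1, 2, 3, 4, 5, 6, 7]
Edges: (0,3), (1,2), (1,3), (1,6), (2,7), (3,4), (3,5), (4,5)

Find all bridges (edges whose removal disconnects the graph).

A bridge is an edge whose removal increases the number of connected components.
Bridges found: (0,3), (1,2), (1,3), (1,6), (2,7)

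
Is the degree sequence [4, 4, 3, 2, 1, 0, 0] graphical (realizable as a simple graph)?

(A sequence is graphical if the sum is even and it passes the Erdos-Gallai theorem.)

Sum of degrees = 14. Sum is even but fails Erdos-Gallai. The sequence is NOT graphical.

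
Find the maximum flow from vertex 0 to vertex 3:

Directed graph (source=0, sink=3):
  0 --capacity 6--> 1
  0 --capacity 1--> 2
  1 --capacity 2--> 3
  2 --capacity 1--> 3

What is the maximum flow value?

Computing max flow:
  Flow on (0->1): 2/6
  Flow on (0->2): 1/1
  Flow on (1->3): 2/2
  Flow on (2->3): 1/1
Maximum flow = 3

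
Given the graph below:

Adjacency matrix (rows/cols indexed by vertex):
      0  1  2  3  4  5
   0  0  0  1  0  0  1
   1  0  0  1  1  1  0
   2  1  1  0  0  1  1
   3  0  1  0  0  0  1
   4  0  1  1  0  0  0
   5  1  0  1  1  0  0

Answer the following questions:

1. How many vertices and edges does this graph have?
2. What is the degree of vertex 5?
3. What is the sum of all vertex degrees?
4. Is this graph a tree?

Count: 6 vertices, 8 edges.
Vertex 5 has neighbors [0, 2, 3], degree = 3.
Handshaking lemma: 2 * 8 = 16.
A tree on 6 vertices has 5 edges. This graph has 8 edges (3 extra). Not a tree.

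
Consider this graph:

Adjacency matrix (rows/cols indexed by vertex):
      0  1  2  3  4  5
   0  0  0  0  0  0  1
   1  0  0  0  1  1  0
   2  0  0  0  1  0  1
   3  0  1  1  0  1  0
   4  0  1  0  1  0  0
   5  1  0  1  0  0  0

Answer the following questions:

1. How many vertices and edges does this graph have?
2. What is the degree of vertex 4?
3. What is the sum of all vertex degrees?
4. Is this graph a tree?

Count: 6 vertices, 6 edges.
Vertex 4 has neighbors [1, 3], degree = 2.
Handshaking lemma: 2 * 6 = 12.
A tree on 6 vertices has 5 edges. This graph has 6 edges (1 extra). Not a tree.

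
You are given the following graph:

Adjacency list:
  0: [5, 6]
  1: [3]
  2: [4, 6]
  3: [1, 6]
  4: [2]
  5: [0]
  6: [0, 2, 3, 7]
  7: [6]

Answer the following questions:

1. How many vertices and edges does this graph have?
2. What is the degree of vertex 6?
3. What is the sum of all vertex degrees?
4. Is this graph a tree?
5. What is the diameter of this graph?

Count: 8 vertices, 7 edges.
Vertex 6 has neighbors [0, 2, 3, 7], degree = 4.
Handshaking lemma: 2 * 7 = 14.
A graph is a tree iff it is connected and has exactly n-1 edges. This graph is connected (all 8 vertices in one component) and has 8-1 = 7 edges. It is a tree.
Diameter (longest shortest path) = 4.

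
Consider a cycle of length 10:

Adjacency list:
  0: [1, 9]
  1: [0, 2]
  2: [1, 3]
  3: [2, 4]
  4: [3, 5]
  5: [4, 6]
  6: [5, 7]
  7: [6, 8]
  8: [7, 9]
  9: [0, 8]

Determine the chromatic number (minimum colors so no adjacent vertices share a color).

This is an even cycle (C_10). Even cycles are bipartite.
Chromatic number = 2.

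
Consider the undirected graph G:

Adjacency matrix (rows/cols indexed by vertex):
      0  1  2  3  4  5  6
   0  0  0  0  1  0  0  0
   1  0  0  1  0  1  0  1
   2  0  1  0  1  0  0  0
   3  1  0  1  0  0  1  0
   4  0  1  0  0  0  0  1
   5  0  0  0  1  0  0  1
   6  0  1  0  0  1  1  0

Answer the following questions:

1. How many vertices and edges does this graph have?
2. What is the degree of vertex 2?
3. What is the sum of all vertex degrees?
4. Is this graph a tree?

Count: 7 vertices, 8 edges.
Vertex 2 has neighbors [1, 3], degree = 2.
Handshaking lemma: 2 * 8 = 16.
A tree on 7 vertices has 6 edges. This graph has 8 edges (2 extra). Not a tree.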